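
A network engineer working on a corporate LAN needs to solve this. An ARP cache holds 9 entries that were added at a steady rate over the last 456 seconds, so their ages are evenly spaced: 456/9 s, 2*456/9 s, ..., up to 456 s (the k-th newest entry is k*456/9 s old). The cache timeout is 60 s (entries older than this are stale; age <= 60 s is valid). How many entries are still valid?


Ages are k * 456/9 s for k = 1..9 (spacing = 50.6667 s).
Entry k is valid iff k * 456/9 <= 60 iff k <= 9 * 60 / 456 = 1.1842
n_valid = floor(1.1842) = 1
(n_stale = 9 - 1 = 8)

1


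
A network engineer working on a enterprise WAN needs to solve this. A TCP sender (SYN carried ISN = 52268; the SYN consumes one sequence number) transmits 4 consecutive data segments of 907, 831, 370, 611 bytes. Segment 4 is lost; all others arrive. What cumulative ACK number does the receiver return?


SYN uses sequence number 52268; first data byte = ISN + 1 = 52269.
Segment 1: SEQ = 52269, len = 907 B, covers [52269, 53175]
Segment 2: SEQ = 53176, len = 831 B, covers [53176, 54006]
Segment 3: SEQ = 54007, len = 370 B, covers [54007, 54376]
Segment 4: SEQ = 54377, len = 611 B, covers [54377, 54987] [LOST]
In-order data received: bytes [52269, 54376] (segments 1..3).
Segment 4 missing -> gap begins at byte 54377.
Cumulative ACK = next expected in-order byte = 52269 + 907 + 831 + 370 = 54377

54377


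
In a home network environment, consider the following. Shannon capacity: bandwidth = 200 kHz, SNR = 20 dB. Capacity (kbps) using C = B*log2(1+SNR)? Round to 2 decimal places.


Given: B = 200 kHz, SNR = 20 dB
SNR linear = 10^(20/10) = 100
1 + SNR = 101
log2(101) = 6.6582114828
C = 200 * 1000 * 6.6582114828 = 1331642.2966 bps
C = 1331.642297 kbps -> 1331.64 kbps (2 dp)

1331.64


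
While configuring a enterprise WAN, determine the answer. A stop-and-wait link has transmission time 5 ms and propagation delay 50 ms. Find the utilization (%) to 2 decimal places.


Given: Ttrans = 5 ms, Tprop = 50 ms
RTT = 2 * Tprop = 2 * 50 = 100 ms
U = Ttrans / (Ttrans + RTT)
U = 5 / (5 + 100)
U = 5 / 105 = 0.047619
U% = 4.76%

4.76


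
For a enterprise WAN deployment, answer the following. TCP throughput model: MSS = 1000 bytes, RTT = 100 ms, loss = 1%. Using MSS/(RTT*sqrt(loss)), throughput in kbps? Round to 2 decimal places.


Given: MSS = 1000 bytes, RTT = 100 ms, loss = 1%
RTT in seconds = 100 / 1000 = 0.1
Loss rate = 1% = 0.01
sqrt(loss) = sqrt(0.01) = 0.1
Throughput (bytes/s) = 1000 / (0.1 * 0.1) = 100000.0000
Throughput (kbps) = 100000.0000 * 8 / 1000 = 800.000000 -> 800.00 kbps (2 dp)

800.00


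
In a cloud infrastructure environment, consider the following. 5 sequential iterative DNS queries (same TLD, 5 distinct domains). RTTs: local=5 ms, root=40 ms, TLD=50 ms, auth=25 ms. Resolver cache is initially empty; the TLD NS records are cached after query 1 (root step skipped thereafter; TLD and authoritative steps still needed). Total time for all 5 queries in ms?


Lookup 1 (cold cache): local + root + TLD + auth = 5 + 40 + 50 + 25 = 120 ms
Lookups 2..5 (TLD NS cached -> skip root; new domain -> still ask TLD and auth): local + TLD + auth = 5 + 50 + 25 = 80 ms each
Remaining 4 lookups: 4 * 80 = 320 ms
Total = 120 + 320 = 440 ms

440


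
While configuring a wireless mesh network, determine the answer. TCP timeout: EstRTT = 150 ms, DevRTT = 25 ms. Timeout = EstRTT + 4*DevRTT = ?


Given: EstRTT = 150 ms, DevRTT = 25 ms
Timeout = EstRTT + 4 * DevRTT
4 * DevRTT = 4 * 25 = 100
Timeout = 150 + 100 = 250 ms

250


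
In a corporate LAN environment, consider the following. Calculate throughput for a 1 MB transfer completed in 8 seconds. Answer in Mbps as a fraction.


Given: file = 1 MB, time = 8 s
File in Mb = 1 * 8 = 8 Mb
Throughput = 8 / 8 Mbps
Throughput = 1 Mbps

1


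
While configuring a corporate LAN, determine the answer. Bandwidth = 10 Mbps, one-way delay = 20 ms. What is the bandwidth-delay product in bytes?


Given: bandwidth = 10 Mbps, delay = 20 ms
BDP in bits = 10 * 10^6 * 20 / 1000
BDP in bits = 200000
BDP in bytes = 200000 / 8 = 25000

25000


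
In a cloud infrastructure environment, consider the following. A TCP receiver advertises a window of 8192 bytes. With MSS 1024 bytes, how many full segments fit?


Given: RWND = 8192 bytes, MSS = 1024 bytes
Full segments = floor(RWND / MSS)
Full segments = floor(8192 / 1024)
Full segments = floor(8.0) = 8

8


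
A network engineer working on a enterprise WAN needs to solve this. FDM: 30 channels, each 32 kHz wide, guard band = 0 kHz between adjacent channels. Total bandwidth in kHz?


Given: 30 channels, 32 kHz each, guard = 0 kHz
Channel bandwidth = 30 * 32 = 960 kHz
Guard bands = 29 gaps * 0 kHz = 0 kHz
Total = 960 + 0 = 960 kHz

960


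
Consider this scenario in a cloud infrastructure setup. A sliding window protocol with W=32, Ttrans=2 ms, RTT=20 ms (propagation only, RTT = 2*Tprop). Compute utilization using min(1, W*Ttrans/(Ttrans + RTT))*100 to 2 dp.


Given: W = 32, Ttrans = 2 ms, RTT = 20 ms (= 2 * Tprop, Tprop = 10 ms)
Cycle time = Ttrans + RTT = 2 + 20 = 22 ms (first packet sent until its ACK returns)
W * Ttrans = 32 * 2 = 64 ms of sending per cycle
W * Ttrans / (Ttrans + RTT) = 64 / 22 = 2.909091
U = min(1, 2.909091) = 1.000000
U% = 100.00%

100.00


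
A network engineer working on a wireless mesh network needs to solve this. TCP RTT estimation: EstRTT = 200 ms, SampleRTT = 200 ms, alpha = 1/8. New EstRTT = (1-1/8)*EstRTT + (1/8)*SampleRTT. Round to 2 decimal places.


Given: EstRTT = 200 ms, SampleRTT = 200 ms, alpha = 1/8
New EstRTT = (1 - alpha) * EstRTT + alpha * SampleRTT
(7/8) * 200 = 175
(1/8) * 200 = 25
New EstRTT = 175 + 25 = 200 ms -> 200.00 ms (2 dp)

200.00


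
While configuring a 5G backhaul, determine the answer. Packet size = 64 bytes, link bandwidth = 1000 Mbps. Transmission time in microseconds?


Given: packet = 64 bytes, bandwidth = 1000 Mbps
Packet in bits = 64 * 8 = 512 bits
Bandwidth = 1000 * 10^6 = 1000000000 bps
Time = 512 / 1000000000 seconds
Time in us = 512 * 10^6 / 1000000000 = 0.512

0.512


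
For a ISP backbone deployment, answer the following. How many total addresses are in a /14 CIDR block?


Given: CIDR prefix /14
Host bits = 32 - 14 = 18
Total addresses = 2^18 = 262144

262144


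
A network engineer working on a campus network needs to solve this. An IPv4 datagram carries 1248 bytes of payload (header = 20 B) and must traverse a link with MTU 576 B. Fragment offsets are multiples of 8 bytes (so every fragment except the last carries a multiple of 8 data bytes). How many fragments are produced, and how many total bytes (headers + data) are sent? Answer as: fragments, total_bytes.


Max data per non-final fragment = floor((MTU - header)/8)*8 = floor((576 - 20)/8)*8 = floor(556/8)*8 = 552 B
Final fragment needs no 8-byte alignment: it can carry up to MTU - header = 556 B
Non-final fragments needed = ceil((payload - 556) / 552) = ceil(692/552) = ceil(1.2536) = 2
Number of fragments = 2 + 1 = 3
Fragment sizes (data): 2 * 552 B + 144 B (last, 144 <= 556 OK)
Total bytes sent = payload + n_frags * header = 1248 + 3*20 = 1248 + 60 = 1308 B

3, 1308


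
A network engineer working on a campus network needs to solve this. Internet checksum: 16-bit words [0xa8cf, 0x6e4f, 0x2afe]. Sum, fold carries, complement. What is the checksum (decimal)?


Given words: [0xa8cf, 0x6e4f, 0x2afe]
Step 1: Sum all words
Raw sum = 43215 + 28239 + 11006 = 82460
Step 2: Fold carry: (16924 + 1) = 16925
One's complement = ~16925 & 0xFFFF = 48610

48610


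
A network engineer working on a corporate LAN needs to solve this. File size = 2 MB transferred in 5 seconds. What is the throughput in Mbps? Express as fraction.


Given: file = 2 MB, time = 5 s
File in Mb = 2 * 8 = 16 Mb
Throughput = 16 / 5 Mbps
Throughput = 16/5 Mbps

16/5


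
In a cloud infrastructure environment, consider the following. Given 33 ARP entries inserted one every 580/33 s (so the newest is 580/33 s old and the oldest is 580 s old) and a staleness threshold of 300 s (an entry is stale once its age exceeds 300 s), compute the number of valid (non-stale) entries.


Ages are k * 580/33 s for k = 1..33 (spacing = 17.5758 s).
Entry k is valid iff k * 580/33 <= 300 iff k <= 33 * 300 / 580 = 17.0690
n_valid = floor(17.0690) = 17
(n_stale = 33 - 17 = 16)

17


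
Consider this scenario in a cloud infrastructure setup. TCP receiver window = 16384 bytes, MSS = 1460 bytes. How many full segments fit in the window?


Given: RWND = 16384 bytes, MSS = 1460 bytes
Full segments = floor(RWND / MSS)
Full segments = floor(16384 / 1460)
Full segments = floor(11.2219) = 11

11


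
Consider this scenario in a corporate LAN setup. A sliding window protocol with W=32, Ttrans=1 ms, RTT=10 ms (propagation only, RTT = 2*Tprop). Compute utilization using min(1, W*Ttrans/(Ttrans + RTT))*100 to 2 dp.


Given: W = 32, Ttrans = 1 ms, RTT = 10 ms (= 2 * Tprop, Tprop = 5 ms)
Cycle time = Ttrans + RTT = 1 + 10 = 11 ms (first packet sent until its ACK returns)
W * Ttrans = 32 * 1 = 32 ms of sending per cycle
W * Ttrans / (Ttrans + RTT) = 32 / 11 = 2.909091
U = min(1, 2.909091) = 1.000000
U% = 100.00%

100.00


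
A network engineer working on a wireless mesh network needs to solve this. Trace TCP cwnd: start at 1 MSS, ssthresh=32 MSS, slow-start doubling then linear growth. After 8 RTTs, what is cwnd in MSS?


RTT 0: cwnd = 1 MSS (initial)
RTT 1: cwnd = 2 MSS (slow start, doubled)
RTT 2: cwnd = 4 MSS (slow start, doubled)
RTT 3: cwnd = 8 MSS (slow start, doubled)
RTT 4: cwnd = 16 MSS (slow start, doubled)
RTT 5: cwnd = 32 MSS (slow start, doubled)
RTT 6: cwnd = 33 MSS (congestion avoidance, +1)
RTT 7: cwnd = 34 MSS (congestion avoidance, +1)
RTT 8: cwnd = 35 MSS (congestion avoidance, +1)

35


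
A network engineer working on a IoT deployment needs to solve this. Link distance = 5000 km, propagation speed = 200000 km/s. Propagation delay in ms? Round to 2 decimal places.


Given: distance = 5000 km, speed = 200000 km/s
Delay = distance / speed = 5000 / 200000 seconds
Delay in ms = 5000 * 1000 / 200000
Delay = 25.0000 ms
Rounded to 2 dp = 25.00 ms

25.00


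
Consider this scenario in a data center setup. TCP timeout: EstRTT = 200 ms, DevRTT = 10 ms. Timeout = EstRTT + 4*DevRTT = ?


Given: EstRTT = 200 ms, DevRTT = 10 ms
Timeout = EstRTT + 4 * DevRTT
4 * DevRTT = 4 * 10 = 40
Timeout = 200 + 40 = 240 ms

240


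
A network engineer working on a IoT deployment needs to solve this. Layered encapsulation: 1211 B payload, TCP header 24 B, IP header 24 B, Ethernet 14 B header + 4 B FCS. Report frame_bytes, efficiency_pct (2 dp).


TCP segment = 1211 + 24 = 1235 B
IP packet = 1235 + 24 = 1259 B
Ethernet frame = 1259 + 14 + 4 = 1277 B
Efficiency = app / frame = 1211 / 1277 = 0.948316 = 94.8316% -> 94.83% (2 dp)

1277, 94.83


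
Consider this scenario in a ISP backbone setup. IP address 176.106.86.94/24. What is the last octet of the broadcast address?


Given: IP = 176.106.86.94, prefix = /24
Host bits = 32 - 24 = 8
Network last octet = 94 AND mask = 0
Host part size = 2^8 - 1 = 255
Broadcast last octet = 0 OR 255 = 255

255


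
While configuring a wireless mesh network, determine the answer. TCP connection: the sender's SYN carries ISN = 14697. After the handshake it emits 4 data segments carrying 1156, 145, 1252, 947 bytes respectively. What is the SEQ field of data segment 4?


The SYN occupies sequence number ISN = 14697, so the first data byte is ISN + 1 = 14698.
SEQ of data segment i = (ISN + 1) + sum of payload sizes of segments 1..i-1.
Segment 1: SEQ = 14698, payload = 1156 bytes
Segment 2: SEQ = 15854, payload = 145 bytes
Segment 3: SEQ = 15999, payload = 1252 bytes
Segment 4: SEQ = 17251, payload = 947 bytes
SEQ of segment 4 = 14698 + 1156 + 145 + 1252 = 17251

17251


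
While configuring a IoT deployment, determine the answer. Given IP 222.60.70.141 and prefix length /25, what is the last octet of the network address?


Given: IP = 222.60.70.141, prefix = /25
Subnet mask = 255.255.255.128
Last octet of IP: 141
Last octet of mask: 128
Network last octet = 141 AND 128 = 128

128


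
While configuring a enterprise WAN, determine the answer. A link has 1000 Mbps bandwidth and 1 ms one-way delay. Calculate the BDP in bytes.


Given: bandwidth = 1000 Mbps, delay = 1 ms
BDP in bits = 1000 * 10^6 * 1 / 1000
BDP in bits = 1000000
BDP in bytes = 1000000 / 8 = 125000

125000


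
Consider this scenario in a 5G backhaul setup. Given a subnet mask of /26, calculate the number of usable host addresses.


Given: subnet mask /26
Host bits = 32 - 26 = 6
Total addresses = 2^6 = 64
Usable hosts = 64 - 2 (network + broadcast) = 62

62


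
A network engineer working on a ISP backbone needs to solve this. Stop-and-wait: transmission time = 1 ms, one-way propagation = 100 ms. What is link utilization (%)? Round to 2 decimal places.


Given: Ttrans = 1 ms, Tprop = 100 ms
RTT = 2 * Tprop = 2 * 100 = 200 ms
U = Ttrans / (Ttrans + RTT)
U = 1 / (1 + 200)
U = 1 / 201 = 0.004975
U% = 0.50%

0.50


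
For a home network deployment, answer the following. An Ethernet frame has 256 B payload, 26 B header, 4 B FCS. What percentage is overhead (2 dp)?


Given: payload = 256 B, header = 26 B, trailer = 4 B
Overhead bytes = header + trailer = 26 + 4 = 30
Total frame = payload + overhead = 256 + 30 = 286
Overhead % = 30 / 286 * 100 = 10.4895% -> 10.49% (2 dp)

10.49


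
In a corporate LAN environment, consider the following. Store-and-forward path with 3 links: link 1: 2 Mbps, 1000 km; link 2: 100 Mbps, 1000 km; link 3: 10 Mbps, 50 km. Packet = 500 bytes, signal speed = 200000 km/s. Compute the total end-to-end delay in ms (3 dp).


Packet = 500 bytes = 4000 bits. Store-and-forward: sum (t_trans + t_prop) per link.
Link 1: t_trans = 4000/(2*10^6) s = 2.0000 ms; t_prop = 1000/200000 s = 5.0000 ms; subtotal = 7.0000 ms
Link 2: t_trans = 4000/(100*10^6) s = 0.0400 ms; t_prop = 1000/200000 s = 5.0000 ms; subtotal = 5.0400 ms
Link 3: t_trans = 4000/(10*10^6) s = 0.4000 ms; t_prop = 50/200000 s = 0.2500 ms; subtotal = 0.6500 ms
End-to-end = 7.0000 + 5.0400 + 0.6500 = 12.6900 ms -> 12.690 ms (3 dp)

12.690


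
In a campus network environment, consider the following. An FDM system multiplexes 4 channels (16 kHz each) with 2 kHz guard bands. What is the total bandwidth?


Given: 4 channels, 16 kHz each, guard = 2 kHz
Channel bandwidth = 4 * 16 = 64 kHz
Guard bands = 3 gaps * 2 kHz = 6 kHz
Total = 64 + 6 = 70 kHz

70


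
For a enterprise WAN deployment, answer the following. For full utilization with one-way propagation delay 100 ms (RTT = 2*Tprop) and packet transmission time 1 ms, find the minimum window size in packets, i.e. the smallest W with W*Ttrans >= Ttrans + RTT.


Given: Ttrans = 1 ms, RTT = 200 ms (= 2 * Tprop, Tprop = 100 ms)
Time until first ACK returns = Ttrans + RTT = 1 + 200 = 201 ms
Need W * Ttrans >= Ttrans + RTT  ->  W >= (Ttrans + RTT) / Ttrans
(Ttrans + RTT) / Ttrans = 201 / 1 = 201
W_min = ceil(201) = 201

201


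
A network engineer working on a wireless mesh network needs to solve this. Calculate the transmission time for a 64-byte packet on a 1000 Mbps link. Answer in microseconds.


Given: packet = 64 bytes, bandwidth = 1000 Mbps
Packet in bits = 64 * 8 = 512 bits
Bandwidth = 1000 * 10^6 = 1000000000 bps
Time = 512 / 1000000000 seconds
Time in us = 512 * 10^6 / 1000000000 = 0.512

0.512


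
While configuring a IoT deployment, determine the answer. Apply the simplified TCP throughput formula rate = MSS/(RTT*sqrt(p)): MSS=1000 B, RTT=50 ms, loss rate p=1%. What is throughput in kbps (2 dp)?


Given: MSS = 1000 bytes, RTT = 50 ms, loss = 1%
RTT in seconds = 50 / 1000 = 0.05
Loss rate = 1% = 0.01
sqrt(loss) = sqrt(0.01) = 0.1
Throughput (bytes/s) = 1000 / (0.05 * 0.1) = 200000.0000
Throughput (kbps) = 200000.0000 * 8 / 1000 = 1600.000000 -> 1600.00 kbps (2 dp)

1600.00


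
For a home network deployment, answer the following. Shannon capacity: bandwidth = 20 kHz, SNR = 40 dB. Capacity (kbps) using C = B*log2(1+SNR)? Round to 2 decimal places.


Given: B = 20 kHz, SNR = 40 dB
SNR linear = 10^(40/10) = 10000
1 + SNR = 10001
log2(10001) = 13.2878566418
C = 20 * 1000 * 13.2878566418 = 265757.1328 bps
C = 265.757133 kbps -> 265.76 kbps (2 dp)

265.76


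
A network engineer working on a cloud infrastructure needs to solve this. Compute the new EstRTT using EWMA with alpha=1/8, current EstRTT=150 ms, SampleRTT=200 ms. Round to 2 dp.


Given: EstRTT = 150 ms, SampleRTT = 200 ms, alpha = 1/8
New EstRTT = (1 - alpha) * EstRTT + alpha * SampleRTT
(7/8) * 150 = 131.25
(1/8) * 200 = 25
New EstRTT = 131.25 + 25 = 156.25 ms -> 156.25 ms (2 dp)

156.25


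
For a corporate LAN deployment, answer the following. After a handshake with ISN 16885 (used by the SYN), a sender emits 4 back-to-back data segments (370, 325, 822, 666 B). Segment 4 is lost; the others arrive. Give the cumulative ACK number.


SYN uses sequence number 16885; first data byte = ISN + 1 = 16886.
Segment 1: SEQ = 16886, len = 370 B, covers [16886, 17255]
Segment 2: SEQ = 17256, len = 325 B, covers [17256, 17580]
Segment 3: SEQ = 17581, len = 822 B, covers [17581, 18402]
Segment 4: SEQ = 18403, len = 666 B, covers [18403, 19068] [LOST]
In-order data received: bytes [16886, 18402] (segments 1..3).
Segment 4 missing -> gap begins at byte 18403.
Cumulative ACK = next expected in-order byte = 16886 + 370 + 325 + 822 = 18403

18403


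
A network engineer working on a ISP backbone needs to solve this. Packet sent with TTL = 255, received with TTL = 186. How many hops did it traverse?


Given: initial TTL = 255, received TTL = 186
Hops = initial TTL - received TTL
Hops = 255 - 186 = 69

69


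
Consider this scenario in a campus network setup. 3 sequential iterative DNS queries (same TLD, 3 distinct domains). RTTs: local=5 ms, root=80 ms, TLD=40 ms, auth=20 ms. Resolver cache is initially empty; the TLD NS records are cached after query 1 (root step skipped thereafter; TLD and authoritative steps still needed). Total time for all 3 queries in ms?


Lookup 1 (cold cache): local + root + TLD + auth = 5 + 80 + 40 + 20 = 145 ms
Lookups 2..3 (TLD NS cached -> skip root; new domain -> still ask TLD and auth): local + TLD + auth = 5 + 40 + 20 = 65 ms each
Remaining 2 lookups: 2 * 65 = 130 ms
Total = 145 + 130 = 275 ms

275


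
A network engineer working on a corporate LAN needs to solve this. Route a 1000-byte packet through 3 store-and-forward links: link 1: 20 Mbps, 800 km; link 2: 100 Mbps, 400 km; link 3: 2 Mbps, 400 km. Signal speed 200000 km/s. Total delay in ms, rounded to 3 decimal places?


Packet = 1000 bytes = 8000 bits. Store-and-forward: sum (t_trans + t_prop) per link.
Link 1: t_trans = 8000/(20*10^6) s = 0.4000 ms; t_prop = 800/200000 s = 4.0000 ms; subtotal = 4.4000 ms
Link 2: t_trans = 8000/(100*10^6) s = 0.0800 ms; t_prop = 400/200000 s = 2.0000 ms; subtotal = 2.0800 ms
Link 3: t_trans = 8000/(2*10^6) s = 4.0000 ms; t_prop = 400/200000 s = 2.0000 ms; subtotal = 6.0000 ms
End-to-end = 4.4000 + 2.0800 + 6.0000 = 12.4800 ms -> 12.480 ms (3 dp)

12.480


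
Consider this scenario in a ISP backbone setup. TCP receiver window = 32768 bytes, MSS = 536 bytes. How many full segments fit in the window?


Given: RWND = 32768 bytes, MSS = 536 bytes
Full segments = floor(RWND / MSS)
Full segments = floor(32768 / 536)
Full segments = floor(61.1343) = 61

61


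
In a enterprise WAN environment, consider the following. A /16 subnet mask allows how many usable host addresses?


Given: subnet mask /16
Host bits = 32 - 16 = 16
Total addresses = 2^16 = 65536
Usable hosts = 65536 - 2 (network + broadcast) = 65534

65534


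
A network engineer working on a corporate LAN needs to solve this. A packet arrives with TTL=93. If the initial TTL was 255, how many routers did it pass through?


Given: initial TTL = 255, received TTL = 93
Hops = initial TTL - received TTL
Hops = 255 - 93 = 162

162


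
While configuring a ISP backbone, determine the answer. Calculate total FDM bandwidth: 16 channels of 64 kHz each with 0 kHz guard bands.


Given: 16 channels, 64 kHz each, guard = 0 kHz
Channel bandwidth = 16 * 64 = 1024 kHz
Guard bands = 15 gaps * 0 kHz = 0 kHz
Total = 1024 + 0 = 1024 kHz

1024


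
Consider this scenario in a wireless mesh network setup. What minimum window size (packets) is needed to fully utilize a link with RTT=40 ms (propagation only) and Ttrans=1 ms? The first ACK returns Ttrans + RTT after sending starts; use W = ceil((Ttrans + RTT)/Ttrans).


Given: Ttrans = 1 ms, RTT = 40 ms (= 2 * Tprop, Tprop = 20 ms)
Time until first ACK returns = Ttrans + RTT = 1 + 40 = 41 ms
Need W * Ttrans >= Ttrans + RTT  ->  W >= (Ttrans + RTT) / Ttrans
(Ttrans + RTT) / Ttrans = 41 / 1 = 41
W_min = ceil(41) = 41

41


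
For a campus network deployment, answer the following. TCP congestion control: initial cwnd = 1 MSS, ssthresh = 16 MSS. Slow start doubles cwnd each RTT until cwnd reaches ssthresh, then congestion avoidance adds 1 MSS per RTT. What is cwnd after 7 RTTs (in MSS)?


RTT 0: cwnd = 1 MSS (initial)
RTT 1: cwnd = 2 MSS (slow start, doubled)
RTT 2: cwnd = 4 MSS (slow start, doubled)
RTT 3: cwnd = 8 MSS (slow start, doubled)
RTT 4: cwnd = 16 MSS (slow start, doubled)
RTT 5: cwnd = 17 MSS (congestion avoidance, +1)
RTT 6: cwnd = 18 MSS (congestion avoidance, +1)
RTT 7: cwnd = 19 MSS (congestion avoidance, +1)

19


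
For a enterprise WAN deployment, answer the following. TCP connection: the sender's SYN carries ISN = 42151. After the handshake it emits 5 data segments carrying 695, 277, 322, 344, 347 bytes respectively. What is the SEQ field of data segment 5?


The SYN occupies sequence number ISN = 42151, so the first data byte is ISN + 1 = 42152.
SEQ of data segment i = (ISN + 1) + sum of payload sizes of segments 1..i-1.
Segment 1: SEQ = 42152, payload = 695 bytes
Segment 2: SEQ = 42847, payload = 277 bytes
Segment 3: SEQ = 43124, payload = 322 bytes
Segment 4: SEQ = 43446, payload = 344 bytes
Segment 5: SEQ = 43790, payload = 347 bytes
SEQ of segment 5 = 42152 + 695 + 277 + 322 + 344 = 43790

43790


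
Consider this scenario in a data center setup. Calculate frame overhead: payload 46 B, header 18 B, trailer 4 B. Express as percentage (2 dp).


Given: payload = 46 B, header = 18 B, trailer = 4 B
Overhead bytes = header + trailer = 18 + 4 = 22
Total frame = payload + overhead = 46 + 22 = 68
Overhead % = 22 / 68 * 100 = 32.3529% -> 32.35% (2 dp)

32.35


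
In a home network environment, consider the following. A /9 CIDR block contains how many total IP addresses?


Given: CIDR prefix /9
Host bits = 32 - 9 = 23
Total addresses = 2^23 = 8388608

8388608


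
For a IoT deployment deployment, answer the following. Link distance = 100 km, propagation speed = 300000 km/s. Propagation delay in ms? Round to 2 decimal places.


Given: distance = 100 km, speed = 300000 km/s
Delay = distance / speed = 100 / 300000 seconds
Delay in ms = 100 * 1000 / 300000
Delay = 0.3333 ms
Rounded to 2 dp = 0.33 ms

0.33


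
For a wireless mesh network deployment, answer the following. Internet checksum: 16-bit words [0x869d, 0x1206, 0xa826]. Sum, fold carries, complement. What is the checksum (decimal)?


Given words: [0x869d, 0x1206, 0xa826]
Step 1: Sum all words
Raw sum = 34461 + 4614 + 43046 = 82121
Step 2: Fold carry: (16585 + 1) = 16586
One's complement = ~16586 & 0xFFFF = 48949

48949


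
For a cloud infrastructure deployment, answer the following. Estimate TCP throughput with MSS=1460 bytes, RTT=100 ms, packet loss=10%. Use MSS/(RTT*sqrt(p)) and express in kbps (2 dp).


Given: MSS = 1460 bytes, RTT = 100 ms, loss = 10%
RTT in seconds = 100 / 1000 = 0.1
Loss rate = 10% = 0.1
sqrt(loss) = sqrt(0.1) = 0.316227766017
Throughput (bytes/s) = 1460 / (0.1 * 0.316227766017) = 46169.2538
Throughput (kbps) = 46169.2538 * 8 / 1000 = 369.354031 -> 369.35 kbps (2 dp)

369.35


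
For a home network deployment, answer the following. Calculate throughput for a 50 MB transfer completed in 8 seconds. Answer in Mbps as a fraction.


Given: file = 50 MB, time = 8 s
File in Mb = 50 * 8 = 400 Mb
Throughput = 400 / 8 Mbps
Throughput = 50 Mbps

50


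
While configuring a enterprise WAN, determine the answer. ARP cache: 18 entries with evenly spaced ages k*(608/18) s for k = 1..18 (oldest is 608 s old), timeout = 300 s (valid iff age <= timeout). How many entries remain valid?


Ages are k * 608/18 s for k = 1..18 (spacing = 33.7778 s).
Entry k is valid iff k * 608/18 <= 300 iff k <= 18 * 300 / 608 = 8.8816
n_valid = floor(8.8816) = 8
(n_stale = 18 - 8 = 10)

8


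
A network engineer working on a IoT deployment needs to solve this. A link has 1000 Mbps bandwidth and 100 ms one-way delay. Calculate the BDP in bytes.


Given: bandwidth = 1000 Mbps, delay = 100 ms
BDP in bits = 1000 * 10^6 * 100 / 1000
BDP in bits = 100000000
BDP in bytes = 100000000 / 8 = 12500000

12500000


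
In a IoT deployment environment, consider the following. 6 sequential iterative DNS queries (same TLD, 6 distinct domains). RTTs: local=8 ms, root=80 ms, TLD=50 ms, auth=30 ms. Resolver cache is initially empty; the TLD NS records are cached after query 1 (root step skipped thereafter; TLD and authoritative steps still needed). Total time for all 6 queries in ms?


Lookup 1 (cold cache): local + root + TLD + auth = 8 + 80 + 50 + 30 = 168 ms
Lookups 2..6 (TLD NS cached -> skip root; new domain -> still ask TLD and auth): local + TLD + auth = 8 + 50 + 30 = 88 ms each
Remaining 5 lookups: 5 * 88 = 440 ms
Total = 168 + 440 = 608 ms

608


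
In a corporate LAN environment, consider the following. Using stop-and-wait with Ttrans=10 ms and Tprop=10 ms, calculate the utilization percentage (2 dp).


Given: Ttrans = 10 ms, Tprop = 10 ms
RTT = 2 * Tprop = 2 * 10 = 20 ms
U = Ttrans / (Ttrans + RTT)
U = 10 / (10 + 20)
U = 10 / 30 = 0.333333
U% = 33.33%

33.33


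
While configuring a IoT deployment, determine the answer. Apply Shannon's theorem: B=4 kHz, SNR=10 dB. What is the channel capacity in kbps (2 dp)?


Given: B = 4 kHz, SNR = 10 dB
SNR linear = 10^(10/10) = 10
1 + SNR = 11
log2(11) = 3.4594316186
C = 4 * 1000 * 3.4594316186 = 13837.7265 bps
C = 13.837726 kbps -> 13.84 kbps (2 dp)

13.84


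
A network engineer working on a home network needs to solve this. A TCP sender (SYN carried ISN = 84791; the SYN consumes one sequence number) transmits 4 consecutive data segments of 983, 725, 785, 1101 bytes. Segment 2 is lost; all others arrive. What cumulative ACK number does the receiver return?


SYN uses sequence number 84791; first data byte = ISN + 1 = 84792.
Segment 1: SEQ = 84792, len = 983 B, covers [84792, 85774]
Segment 2: SEQ = 85775, len = 725 B, covers [85775, 86499] [LOST]
Segment 3: SEQ = 86500, len = 785 B, covers [86500, 87284]
Segment 4: SEQ = 87285, len = 1101 B, covers [87285, 88385]
In-order data received: bytes [84792, 85774] (segments 1..1).
Segment 2 missing -> gap begins at byte 85775; later segments buffered out of order.
Cumulative ACK = next expected in-order byte = 84792 + 983 = 85775

85775


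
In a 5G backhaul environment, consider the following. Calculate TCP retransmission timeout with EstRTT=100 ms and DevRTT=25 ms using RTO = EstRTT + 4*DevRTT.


Given: EstRTT = 100 ms, DevRTT = 25 ms
Timeout = EstRTT + 4 * DevRTT
4 * DevRTT = 4 * 25 = 100
Timeout = 100 + 100 = 200 ms

200


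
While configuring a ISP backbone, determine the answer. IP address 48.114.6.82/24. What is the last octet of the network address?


Given: IP = 48.114.6.82, prefix = /24
Subnet mask = 255.255.255.0
Last octet of IP: 82
Last octet of mask: 0
Network last octet = 82 AND 0 = 0

0


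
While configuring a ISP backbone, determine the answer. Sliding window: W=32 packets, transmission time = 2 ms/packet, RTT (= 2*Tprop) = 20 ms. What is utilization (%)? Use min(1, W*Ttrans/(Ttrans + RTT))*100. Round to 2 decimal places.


Given: W = 32, Ttrans = 2 ms, RTT = 20 ms (= 2 * Tprop, Tprop = 10 ms)
Cycle time = Ttrans + RTT = 2 + 20 = 22 ms (first packet sent until its ACK returns)
W * Ttrans = 32 * 2 = 64 ms of sending per cycle
W * Ttrans / (Ttrans + RTT) = 64 / 22 = 2.909091
U = min(1, 2.909091) = 1.000000
U% = 100.00%

100.00


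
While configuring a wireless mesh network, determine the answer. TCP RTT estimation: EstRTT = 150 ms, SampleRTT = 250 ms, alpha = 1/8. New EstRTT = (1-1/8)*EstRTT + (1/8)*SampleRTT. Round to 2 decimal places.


Given: EstRTT = 150 ms, SampleRTT = 250 ms, alpha = 1/8
New EstRTT = (1 - alpha) * EstRTT + alpha * SampleRTT
(7/8) * 150 = 131.25
(1/8) * 250 = 31.25
New EstRTT = 131.25 + 31.25 = 162.5 ms -> 162.50 ms (2 dp)

162.50


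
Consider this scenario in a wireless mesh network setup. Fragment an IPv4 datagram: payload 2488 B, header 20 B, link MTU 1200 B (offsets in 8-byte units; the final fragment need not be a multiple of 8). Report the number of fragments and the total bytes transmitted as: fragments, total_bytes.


Max data per non-final fragment = floor((MTU - header)/8)*8 = floor((1200 - 20)/8)*8 = floor(1180/8)*8 = 1176 B
Final fragment needs no 8-byte alignment: it can carry up to MTU - header = 1180 B
Non-final fragments needed = ceil((payload - 1180) / 1176) = ceil(1308/1176) = ceil(1.1122) = 2
Number of fragments = 2 + 1 = 3
Fragment sizes (data): 2 * 1176 B + 136 B (last, 136 <= 1180 OK)
Total bytes sent = payload + n_frags * header = 2488 + 3*20 = 2488 + 60 = 2548 B

3, 2548


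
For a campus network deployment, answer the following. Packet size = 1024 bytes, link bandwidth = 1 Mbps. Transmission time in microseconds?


Given: packet = 1024 bytes, bandwidth = 1 Mbps
Packet in bits = 1024 * 8 = 8192 bits
Bandwidth = 1 * 10^6 = 1000000 bps
Time = 8192 / 1000000 seconds
Time in us = 8192 * 10^6 / 1000000 = 8192

8192


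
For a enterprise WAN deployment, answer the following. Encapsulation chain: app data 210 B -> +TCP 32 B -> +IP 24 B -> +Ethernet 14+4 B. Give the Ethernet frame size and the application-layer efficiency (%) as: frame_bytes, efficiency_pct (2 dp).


TCP segment = 210 + 32 = 242 B
IP packet = 242 + 24 = 266 B
Ethernet frame = 266 + 14 + 4 = 284 B
Efficiency = app / frame = 210 / 284 = 0.739437 = 73.9437% -> 73.94% (2 dp)

284, 73.94


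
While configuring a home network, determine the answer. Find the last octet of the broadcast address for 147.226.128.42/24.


Given: IP = 147.226.128.42, prefix = /24
Host bits = 32 - 24 = 8
Network last octet = 42 AND mask = 0
Host part size = 2^8 - 1 = 255
Broadcast last octet = 0 OR 255 = 255

255


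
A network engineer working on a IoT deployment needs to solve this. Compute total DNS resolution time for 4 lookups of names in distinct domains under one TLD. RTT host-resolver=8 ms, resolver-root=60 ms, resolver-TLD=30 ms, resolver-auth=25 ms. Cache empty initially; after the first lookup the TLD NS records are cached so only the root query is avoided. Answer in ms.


Lookup 1 (cold cache): local + root + TLD + auth = 8 + 60 + 30 + 25 = 123 ms
Lookups 2..4 (TLD NS cached -> skip root; new domain -> still ask TLD and auth): local + TLD + auth = 8 + 30 + 25 = 63 ms each
Remaining 3 lookups: 3 * 63 = 189 ms
Total = 123 + 189 = 312 ms

312


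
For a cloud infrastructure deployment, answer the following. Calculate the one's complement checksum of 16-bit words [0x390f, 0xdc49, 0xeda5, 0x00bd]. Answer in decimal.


Given words: [0x390f, 0xdc49, 0xeda5, 0x00bd]
Step 1: Sum all words
Raw sum = 14607 + 56393 + 60837 + 189 = 132026
Step 2: Fold carry: (954 + 2) = 956
One's complement = ~956 & 0xFFFF = 64579

64579


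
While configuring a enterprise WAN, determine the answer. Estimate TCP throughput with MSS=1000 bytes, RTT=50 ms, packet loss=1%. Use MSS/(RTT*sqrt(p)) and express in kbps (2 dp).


Given: MSS = 1000 bytes, RTT = 50 ms, loss = 1%
RTT in seconds = 50 / 1000 = 0.05
Loss rate = 1% = 0.01
sqrt(loss) = sqrt(0.01) = 0.1
Throughput (bytes/s) = 1000 / (0.05 * 0.1) = 200000.0000
Throughput (kbps) = 200000.0000 * 8 / 1000 = 1600.000000 -> 1600.00 kbps (2 dp)

1600.00


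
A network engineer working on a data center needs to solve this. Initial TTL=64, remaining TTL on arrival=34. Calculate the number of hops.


Given: initial TTL = 64, received TTL = 34
Hops = initial TTL - received TTL
Hops = 64 - 34 = 30

30


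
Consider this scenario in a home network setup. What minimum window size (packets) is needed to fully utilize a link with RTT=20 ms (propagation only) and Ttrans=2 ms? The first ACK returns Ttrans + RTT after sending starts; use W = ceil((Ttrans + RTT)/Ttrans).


Given: Ttrans = 2 ms, RTT = 20 ms (= 2 * Tprop, Tprop = 10 ms)
Time until first ACK returns = Ttrans + RTT = 2 + 20 = 22 ms
Need W * Ttrans >= Ttrans + RTT  ->  W >= (Ttrans + RTT) / Ttrans
(Ttrans + RTT) / Ttrans = 22 / 2 = 11
W_min = ceil(11) = 11

11


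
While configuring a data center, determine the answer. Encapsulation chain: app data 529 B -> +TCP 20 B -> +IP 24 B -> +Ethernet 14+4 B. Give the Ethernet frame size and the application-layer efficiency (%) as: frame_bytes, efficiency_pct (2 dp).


TCP segment = 529 + 20 = 549 B
IP packet = 549 + 24 = 573 B
Ethernet frame = 573 + 14 + 4 = 591 B
Efficiency = app / frame = 529 / 591 = 0.895093 = 89.5093% -> 89.51% (2 dp)

591, 89.51


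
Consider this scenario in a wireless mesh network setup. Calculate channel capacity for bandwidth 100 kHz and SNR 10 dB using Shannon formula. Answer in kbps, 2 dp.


Given: B = 100 kHz, SNR = 10 dB
SNR linear = 10^(10/10) = 10
1 + SNR = 11
log2(11) = 3.4594316186
C = 100 * 1000 * 3.4594316186 = 345943.1619 bps
C = 345.943162 kbps -> 345.94 kbps (2 dp)

345.94


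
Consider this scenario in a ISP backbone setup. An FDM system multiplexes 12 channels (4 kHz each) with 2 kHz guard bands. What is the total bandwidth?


Given: 12 channels, 4 kHz each, guard = 2 kHz
Channel bandwidth = 12 * 4 = 48 kHz
Guard bands = 11 gaps * 2 kHz = 22 kHz
Total = 48 + 22 = 70 kHz

70


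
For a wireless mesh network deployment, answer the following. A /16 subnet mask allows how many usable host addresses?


Given: subnet mask /16
Host bits = 32 - 16 = 16
Total addresses = 2^16 = 65536
Usable hosts = 65536 - 2 (network + broadcast) = 65534

65534


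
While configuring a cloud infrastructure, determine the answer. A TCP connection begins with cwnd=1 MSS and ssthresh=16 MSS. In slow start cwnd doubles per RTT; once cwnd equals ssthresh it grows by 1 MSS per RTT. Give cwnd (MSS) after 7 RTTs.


RTT 0: cwnd = 1 MSS (initial)
RTT 1: cwnd = 2 MSS (slow start, doubled)
RTT 2: cwnd = 4 MSS (slow start, doubled)
RTT 3: cwnd = 8 MSS (slow start, doubled)
RTT 4: cwnd = 16 MSS (slow start, doubled)
RTT 5: cwnd = 17 MSS (congestion avoidance, +1)
RTT 6: cwnd = 18 MSS (congestion avoidance, +1)
RTT 7: cwnd = 19 MSS (congestion avoidance, +1)

19


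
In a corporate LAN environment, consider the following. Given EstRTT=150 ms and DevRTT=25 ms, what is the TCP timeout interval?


Given: EstRTT = 150 ms, DevRTT = 25 ms
Timeout = EstRTT + 4 * DevRTT
4 * DevRTT = 4 * 25 = 100
Timeout = 150 + 100 = 250 ms

250


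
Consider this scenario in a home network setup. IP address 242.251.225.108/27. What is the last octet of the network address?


Given: IP = 242.251.225.108, prefix = /27
Subnet mask = 255.255.255.224
Last octet of IP: 108
Last octet of mask: 224
Network last octet = 108 AND 224 = 96

96


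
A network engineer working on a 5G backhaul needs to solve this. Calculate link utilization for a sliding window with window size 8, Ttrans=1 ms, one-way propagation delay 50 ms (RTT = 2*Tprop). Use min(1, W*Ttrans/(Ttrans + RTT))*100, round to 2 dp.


Given: W = 8, Ttrans = 1 ms, RTT = 100 ms (= 2 * Tprop, Tprop = 50 ms)
Cycle time = Ttrans + RTT = 1 + 100 = 101 ms (first packet sent until its ACK returns)
W * Ttrans = 8 * 1 = 8 ms of sending per cycle
W * Ttrans / (Ttrans + RTT) = 8 / 101 = 0.079208
U = min(1, 0.079208) = 0.079208
U% = 7.92%

7.92


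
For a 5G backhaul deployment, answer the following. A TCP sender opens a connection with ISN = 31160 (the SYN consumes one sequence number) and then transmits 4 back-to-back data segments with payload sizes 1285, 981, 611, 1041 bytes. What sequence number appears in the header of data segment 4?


The SYN occupies sequence number ISN = 31160, so the first data byte is ISN + 1 = 31161.
SEQ of data segment i = (ISN + 1) + sum of payload sizes of segments 1..i-1.
Segment 1: SEQ = 31161, payload = 1285 bytes
Segment 2: SEQ = 32446, payload = 981 bytes
Segment 3: SEQ = 33427, payload = 611 bytes
Segment 4: SEQ = 34038, payload = 1041 bytes
SEQ of segment 4 = 31161 + 1285 + 981 + 611 = 34038

34038


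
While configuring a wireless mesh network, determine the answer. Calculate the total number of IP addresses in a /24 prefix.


Given: CIDR prefix /24
Host bits = 32 - 24 = 8
Total addresses = 2^8 = 256

256


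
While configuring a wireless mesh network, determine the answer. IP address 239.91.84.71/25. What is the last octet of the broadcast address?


Given: IP = 239.91.84.71, prefix = /25
Host bits = 32 - 25 = 7
Network last octet = 71 AND mask = 0
Host part size = 2^7 - 1 = 127
Broadcast last octet = 0 OR 127 = 127

127


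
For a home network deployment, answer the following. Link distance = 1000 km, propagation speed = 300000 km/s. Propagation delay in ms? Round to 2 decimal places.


Given: distance = 1000 km, speed = 300000 km/s
Delay = distance / speed = 1000 / 300000 seconds
Delay in ms = 1000 * 1000 / 300000
Delay = 3.3333 ms
Rounded to 2 dp = 3.33 ms

3.33


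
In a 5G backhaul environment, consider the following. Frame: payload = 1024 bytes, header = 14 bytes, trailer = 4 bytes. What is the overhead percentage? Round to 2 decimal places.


Given: payload = 1024 B, header = 14 B, trailer = 4 B
Overhead bytes = header + trailer = 14 + 4 = 18
Total frame = payload + overhead = 1024 + 18 = 1042
Overhead % = 18 / 1042 * 100 = 1.7274% -> 1.73% (2 dp)

1.73


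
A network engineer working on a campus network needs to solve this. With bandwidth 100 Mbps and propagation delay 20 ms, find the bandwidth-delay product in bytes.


Given: bandwidth = 100 Mbps, delay = 20 ms
BDP in bits = 100 * 10^6 * 20 / 1000
BDP in bits = 2000000
BDP in bytes = 2000000 / 8 = 250000

250000


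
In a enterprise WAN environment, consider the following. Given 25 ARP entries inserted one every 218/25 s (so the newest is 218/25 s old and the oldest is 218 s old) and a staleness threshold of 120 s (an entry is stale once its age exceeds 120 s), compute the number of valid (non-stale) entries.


Ages are k * 218/25 s for k = 1..25 (spacing = 8.7200 s).
Entry k is valid iff k * 218/25 <= 120 iff k <= 25 * 120 / 218 = 13.7615
n_valid = floor(13.7615) = 13
(n_stale = 25 - 13 = 12)

13


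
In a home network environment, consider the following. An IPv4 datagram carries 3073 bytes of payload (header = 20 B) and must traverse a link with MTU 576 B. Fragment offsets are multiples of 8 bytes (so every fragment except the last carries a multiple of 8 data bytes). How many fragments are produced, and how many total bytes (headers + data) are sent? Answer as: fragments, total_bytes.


Max data per non-final fragment = floor((MTU - header)/8)*8 = floor((576 - 20)/8)*8 = floor(556/8)*8 = 552 B
Final fragment needs no 8-byte alignment: it can carry up to MTU - header = 556 B
Non-final fragments needed = ceil((payload - 556) / 552) = ceil(2517/552) = ceil(4.5598) = 5
Number of fragments = 5 + 1 = 6
Fragment sizes (data): 5 * 552 B + 313 B (last, 313 <= 556 OK)
Total bytes sent = payload + n_frags * header = 3073 + 6*20 = 3073 + 120 = 3193 B

6, 3193


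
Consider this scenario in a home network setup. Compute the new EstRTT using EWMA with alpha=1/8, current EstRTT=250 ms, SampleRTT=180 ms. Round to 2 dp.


Given: EstRTT = 250 ms, SampleRTT = 180 ms, alpha = 1/8
New EstRTT = (1 - alpha) * EstRTT + alpha * SampleRTT
(7/8) * 250 = 218.75
(1/8) * 180 = 22.5
New EstRTT = 218.75 + 22.5 = 241.25 ms -> 241.25 ms (2 dp)

241.25
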